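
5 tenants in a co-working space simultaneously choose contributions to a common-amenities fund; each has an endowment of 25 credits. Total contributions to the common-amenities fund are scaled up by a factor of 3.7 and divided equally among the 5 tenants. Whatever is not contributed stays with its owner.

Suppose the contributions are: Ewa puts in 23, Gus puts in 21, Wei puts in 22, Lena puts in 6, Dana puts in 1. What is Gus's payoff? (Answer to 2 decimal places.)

58.02 credits

Total contributed: 23 + 21 + 22 + 6 + 1 = 73.
Each receives 3.7 × 73 / 5 = 54.02 from the common-amenities fund.
Gus keeps 25 − 21 = 4, so Gus's payoff is 4 + 54.02 = 58.02.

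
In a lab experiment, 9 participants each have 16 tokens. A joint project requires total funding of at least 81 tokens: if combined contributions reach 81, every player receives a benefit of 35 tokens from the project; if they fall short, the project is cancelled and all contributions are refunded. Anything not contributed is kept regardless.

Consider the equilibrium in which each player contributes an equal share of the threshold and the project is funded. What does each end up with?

42 tokens

Equal share of the threshold: 81/9 = 9.
At this profile no one gains by cutting their contribution: any cut drops the total below 81, the project is cancelled, contributions are refunded, and the deviator ends with 16, which is less than 16 − 9 + 35 = 42. Contributing more than 9 just wastes the excess. So contributing exactly 9 is a best response.
Each player's payoff: 16 − 9 + 35 = 42.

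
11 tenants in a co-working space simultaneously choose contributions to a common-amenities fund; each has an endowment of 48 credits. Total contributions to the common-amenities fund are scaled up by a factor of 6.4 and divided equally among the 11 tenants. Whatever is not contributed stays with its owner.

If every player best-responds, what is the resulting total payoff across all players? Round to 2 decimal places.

528.00 credits

Each contributed unit returns 6.4/11 = 0.5818 to its contributor — below 1 — so contributing 0 is dominant for every player. At the Nash equilibrium everyone keeps their 48, and the group total is 11 × 48 = 528.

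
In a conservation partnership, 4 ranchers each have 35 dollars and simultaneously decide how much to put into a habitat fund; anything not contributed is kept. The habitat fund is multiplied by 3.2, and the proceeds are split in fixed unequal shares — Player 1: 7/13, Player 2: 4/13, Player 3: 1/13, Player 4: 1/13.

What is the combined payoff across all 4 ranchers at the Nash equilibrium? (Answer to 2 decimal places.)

A player with share s gets back 3.2·s per unit contributed, so full contribution is dominant for anyone with s > 1/3.2 = 0.3125 and zero contribution is dominant for anyone below.
Player 1 alone (share 7/13) is above the threshold, contributing 35; the remaining 3 contribute 0. Total contributed: 35.
The habitat fund pays out 3.2 × 35 = 112.00 in total (split across the unequal shares, but the aggregate is all that matters for the group sum).
The 3 free-riders keep 35 each, adding 105. Group total = 105 + 112.00 = 217.00.

217.00 dollars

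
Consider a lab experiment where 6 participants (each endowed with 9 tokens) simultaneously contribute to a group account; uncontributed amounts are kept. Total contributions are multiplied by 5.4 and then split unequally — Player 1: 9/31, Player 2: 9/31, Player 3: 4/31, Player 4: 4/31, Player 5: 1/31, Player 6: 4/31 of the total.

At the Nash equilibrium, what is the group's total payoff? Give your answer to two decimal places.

For player j, contributing a unit is worthwhile iff 5.4 × (j's share) ≥ 1, i.e. iff j's share is at least 0.1852.
Player 1 and Player 2 clear that bar, contributing 9 each; the remaining 4 contribute 0. Total contributed: 18.
The group account pays out 5.4 × 18 = 97.20 in total (split across the unequal shares, but the aggregate is all that matters for the group sum).
The 4 free-riders keep 9 each, adding 36. Group total = 36 + 97.20 = 133.20.

133.20 tokens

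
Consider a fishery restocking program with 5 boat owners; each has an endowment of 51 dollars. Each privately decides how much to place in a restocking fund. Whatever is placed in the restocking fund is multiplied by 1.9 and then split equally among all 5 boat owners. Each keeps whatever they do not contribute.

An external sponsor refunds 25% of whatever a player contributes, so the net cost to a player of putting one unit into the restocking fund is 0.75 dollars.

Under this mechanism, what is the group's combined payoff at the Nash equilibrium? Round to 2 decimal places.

255.00 dollars

With the mechanism, a contributed unit returns (1.9/5) / 0.75 = 0.5067 per unit of net cost — still below 1 — so contributing 0 remains dominant for every player.
At the Nash equilibrium no one contributes; group total payoff = 5 × 51 = 255.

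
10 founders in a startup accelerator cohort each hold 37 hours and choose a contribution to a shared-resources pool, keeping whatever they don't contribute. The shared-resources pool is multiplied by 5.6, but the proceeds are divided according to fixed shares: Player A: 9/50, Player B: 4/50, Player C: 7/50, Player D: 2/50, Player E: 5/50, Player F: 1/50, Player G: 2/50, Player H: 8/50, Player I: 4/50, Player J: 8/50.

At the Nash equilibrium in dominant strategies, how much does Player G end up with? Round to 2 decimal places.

45.29 hours

A player with share s gets back 5.6·s per unit contributed, so full contribution is dominant for anyone with s > 1/5.6 = 0.1786 and zero contribution is dominant for anyone below.
The only share above 0.1786 is Player A's 9/50, contributing 37; the remaining 9 contribute 0. Total contributed: 37.
Player G keeps 37 and receives 5.6 × 37 × 2/50 = 8.29 from the shared-resources pool, for a payoff of 45.29.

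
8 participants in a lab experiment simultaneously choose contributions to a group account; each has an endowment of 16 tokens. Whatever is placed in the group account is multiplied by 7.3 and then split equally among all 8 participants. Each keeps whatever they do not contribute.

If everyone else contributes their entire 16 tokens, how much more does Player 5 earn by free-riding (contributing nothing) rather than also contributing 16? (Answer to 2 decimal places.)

1.40 tokens

Switching from a contribution of 16 to 0 lets Player 5 keep an extra 16 tokens, but lowers the group account by 16, which costs Player 5 their own share of that drop: 7.3/8 × 16 = 14.60.
Net gain = 16 − 14.60 = 1.40. The private return per contributed unit (0.9125) is below 1, so free-riding is indeed the best response regardless of what the others do.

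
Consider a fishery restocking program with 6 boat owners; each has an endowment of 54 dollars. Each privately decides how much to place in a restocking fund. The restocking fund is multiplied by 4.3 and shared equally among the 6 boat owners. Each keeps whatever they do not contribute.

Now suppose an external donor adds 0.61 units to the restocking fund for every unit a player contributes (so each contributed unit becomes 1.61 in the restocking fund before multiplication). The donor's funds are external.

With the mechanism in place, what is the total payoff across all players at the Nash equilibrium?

2243.05 dollars

With the mechanism, a contributed unit returns 4.3 × 1.61 / 6 = 1.1538 per unit of net cost to the contributor — now above 1 — so contributing fully is weakly dominant for every player.
So the Nash equilibrium is full contribution by all 6; the group earns 4.3 × 1.61 × 324 = 2243.05.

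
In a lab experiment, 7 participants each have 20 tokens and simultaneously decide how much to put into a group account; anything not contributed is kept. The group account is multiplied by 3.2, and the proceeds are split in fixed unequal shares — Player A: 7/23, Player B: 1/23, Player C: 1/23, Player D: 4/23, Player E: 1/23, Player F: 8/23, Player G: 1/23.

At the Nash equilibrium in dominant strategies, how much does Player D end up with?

31.13 tokens

Player j's private return per contributed unit is 3.2 × (j's share). Contributing is weakly dominant for j when that share is at least 1/3.2 = 0.3125, and contributing 0 is dominant otherwise.
Player F alone (share 8/23) is above the threshold, contributing 20; the remaining 6 contribute 0. Total contributed: 20.
Player D keeps 20 and receives 3.2 × 20 × 4/23 = 11.13 from the group account, for a payoff of 31.13.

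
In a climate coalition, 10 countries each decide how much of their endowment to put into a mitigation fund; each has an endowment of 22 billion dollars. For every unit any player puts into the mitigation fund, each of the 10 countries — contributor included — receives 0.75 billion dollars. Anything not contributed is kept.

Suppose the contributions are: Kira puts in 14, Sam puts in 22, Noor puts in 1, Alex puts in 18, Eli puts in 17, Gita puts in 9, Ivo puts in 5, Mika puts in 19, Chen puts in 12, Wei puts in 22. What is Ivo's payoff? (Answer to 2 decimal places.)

121.25 billion dollars

Total contributed: 14 + 22 + 1 + 18 + 17 + 9 + 5 + 19 + 12 + 22 = 139.
Each receives 0.75 × 139 = 104.25 from the mitigation fund.
Ivo keeps 22 − 5 = 17, so Ivo's payoff is 17 + 104.25 = 121.25.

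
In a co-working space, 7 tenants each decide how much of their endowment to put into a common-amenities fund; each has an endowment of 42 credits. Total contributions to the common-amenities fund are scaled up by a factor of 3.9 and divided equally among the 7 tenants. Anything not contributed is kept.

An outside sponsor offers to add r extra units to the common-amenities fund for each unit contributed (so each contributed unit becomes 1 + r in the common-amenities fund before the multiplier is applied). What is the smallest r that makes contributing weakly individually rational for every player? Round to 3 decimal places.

With matching at rate r, one contributed unit becomes (1 + r) in the common-amenities fund and returns 3.9 × (1 + r) / 7 to the contributor.
Setting this equal to 1: 1 + r = 7/3.9 = 1.7949.
So the minimum matching rate is r = 1.7949 − 1 = 0.795.

0.795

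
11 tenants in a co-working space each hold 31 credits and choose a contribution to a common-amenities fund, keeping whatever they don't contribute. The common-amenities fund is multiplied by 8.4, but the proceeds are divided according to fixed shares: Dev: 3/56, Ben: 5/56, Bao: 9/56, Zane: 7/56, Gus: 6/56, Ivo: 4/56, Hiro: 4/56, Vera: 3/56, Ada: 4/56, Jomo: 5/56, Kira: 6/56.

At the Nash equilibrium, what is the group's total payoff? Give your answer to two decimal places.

799.80 credits

Each unit j contributes comes back to j as 8.4 × (j's share), so j prefers to contribute only if that share exceeds 1/8.4 = 0.1190; otherwise keeping the unit dominates.
Bao and Zane are above the threshold, contributing 31 each; the remaining 9 contribute 0. Total contributed: 62.
The common-amenities fund pays out 8.4 × 62 = 520.80 in total (split across the unequal shares, but the aggregate is all that matters for the group sum).
The 9 free-riders keep 31 each, adding 279. Group total = 279 + 520.80 = 799.80.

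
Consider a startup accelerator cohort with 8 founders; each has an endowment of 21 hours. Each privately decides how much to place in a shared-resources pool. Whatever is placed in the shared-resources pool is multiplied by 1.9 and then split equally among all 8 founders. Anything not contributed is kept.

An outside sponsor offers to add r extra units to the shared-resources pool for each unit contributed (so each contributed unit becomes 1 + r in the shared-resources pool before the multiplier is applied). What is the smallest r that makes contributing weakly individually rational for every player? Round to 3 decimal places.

With matching at rate r, one contributed unit becomes (1 + r) in the shared-resources pool and returns 1.9 × (1 + r) / 8 to the contributor.
Setting this equal to 1: 1 + r = 8/1.9 = 4.2105.
So the minimum matching rate is r = 4.2105 − 1 = 3.211.

3.211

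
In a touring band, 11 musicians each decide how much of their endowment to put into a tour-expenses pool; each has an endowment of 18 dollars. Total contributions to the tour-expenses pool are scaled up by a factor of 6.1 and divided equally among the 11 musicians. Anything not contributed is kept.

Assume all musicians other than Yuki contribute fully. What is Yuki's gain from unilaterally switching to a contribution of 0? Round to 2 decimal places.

8.02 dollars

Switching from a contribution of 18 to 0 lets Yuki keep an extra 18 dollars, but lowers the tour-expenses pool by 18, which costs Yuki their own share of that drop: 6.1/11 × 18 = 9.98.
Net gain = 18 − 9.98 = 8.02. The private return per contributed unit (0.5545) is below 1, so free-riding is indeed the best response regardless of what the others do.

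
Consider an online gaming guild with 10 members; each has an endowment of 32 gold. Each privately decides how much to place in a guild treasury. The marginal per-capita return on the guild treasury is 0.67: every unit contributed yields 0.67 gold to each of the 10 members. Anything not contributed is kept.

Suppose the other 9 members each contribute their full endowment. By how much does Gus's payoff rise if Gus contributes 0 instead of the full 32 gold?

10.56 gold

Switching from a contribution of 32 to 0 lets Gus keep an extra 32 gold, but lowers the guild treasury by 32, which costs Gus their own share of that drop: 0.67 × 32 = 21.44.
Net gain = 32 − 21.44 = 10.56. The private return per contributed unit (0.67) is below 1, so free-riding is indeed the best response regardless of what the others do.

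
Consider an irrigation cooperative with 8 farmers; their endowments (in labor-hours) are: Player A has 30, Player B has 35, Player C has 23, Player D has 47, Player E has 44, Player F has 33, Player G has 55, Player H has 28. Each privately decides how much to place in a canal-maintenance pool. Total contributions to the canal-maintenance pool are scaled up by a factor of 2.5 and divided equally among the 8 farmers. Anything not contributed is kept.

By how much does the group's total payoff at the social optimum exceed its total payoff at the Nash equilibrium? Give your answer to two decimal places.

442.50 labor-hours

The private return per contributed unit is 2.5/8 = 0.3125 < 1 for every player regardless of endowment, so the Nash equilibrium is zero contribution and the group total is Σ E_j = 30 + 35 + 23 + 47 + 44 + 33 + 55 + 28 = 295.
Each contributed unit returns 2.500 to the group, so the social optimum is full contribution by everyone: group total = 2.500 × 295 = 737.50.
Efficiency loss = (2.500 − 1) × 295 = 442.50.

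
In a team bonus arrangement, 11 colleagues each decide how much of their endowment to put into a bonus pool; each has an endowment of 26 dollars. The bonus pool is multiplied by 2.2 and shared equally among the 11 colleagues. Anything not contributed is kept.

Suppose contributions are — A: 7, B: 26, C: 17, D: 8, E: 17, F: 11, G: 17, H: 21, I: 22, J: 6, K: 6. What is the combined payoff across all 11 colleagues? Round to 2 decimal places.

475.60 dollars

Total contributed: 7 + 26 + 17 + 8 + 17 + 11 + 17 + 21 + 22 + 6 + 6 = 158; total kept: 11 × 26 − 158 = 128.
The bonus pool pays out 2.2 × 158 = 347.60 in aggregate.
Group total = 128 + 347.60 = 475.60.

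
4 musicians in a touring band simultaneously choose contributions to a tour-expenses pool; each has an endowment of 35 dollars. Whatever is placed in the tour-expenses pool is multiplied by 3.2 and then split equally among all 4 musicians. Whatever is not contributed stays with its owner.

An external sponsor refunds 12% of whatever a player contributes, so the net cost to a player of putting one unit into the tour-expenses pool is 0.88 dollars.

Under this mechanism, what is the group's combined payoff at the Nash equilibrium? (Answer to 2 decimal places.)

140.00 dollars

Even with the mechanism, each unit contributed returns only (3.2/4) / 0.88 = 0.9091 per unit of net cost, so contributing nothing is still dominant.
At the Nash equilibrium no one contributes; group total payoff = 4 × 35 = 140.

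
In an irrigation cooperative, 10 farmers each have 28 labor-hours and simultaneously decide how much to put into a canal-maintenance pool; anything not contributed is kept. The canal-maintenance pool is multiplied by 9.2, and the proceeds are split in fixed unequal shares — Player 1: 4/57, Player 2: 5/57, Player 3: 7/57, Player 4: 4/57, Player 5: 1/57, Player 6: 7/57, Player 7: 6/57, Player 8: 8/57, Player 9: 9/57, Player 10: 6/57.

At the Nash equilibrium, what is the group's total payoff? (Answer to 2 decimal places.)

For player j, contributing a unit is worthwhile iff 9.2 × (j's share) ≥ 1, i.e. iff j's share is at least 0.1087.
The shares above 0.1087 belong to Player 3, Player 6, Player 8 and Player 9, contributing 28 each; the remaining 6 contribute 0. Total contributed: 112.
The canal-maintenance pool pays out 9.2 × 112 = 1030.40 in total (split across the unequal shares, but the aggregate is all that matters for the group sum).
The 6 free-riders keep 28 each, adding 168. Group total = 168 + 1030.40 = 1198.40.

1198.40 labor-hours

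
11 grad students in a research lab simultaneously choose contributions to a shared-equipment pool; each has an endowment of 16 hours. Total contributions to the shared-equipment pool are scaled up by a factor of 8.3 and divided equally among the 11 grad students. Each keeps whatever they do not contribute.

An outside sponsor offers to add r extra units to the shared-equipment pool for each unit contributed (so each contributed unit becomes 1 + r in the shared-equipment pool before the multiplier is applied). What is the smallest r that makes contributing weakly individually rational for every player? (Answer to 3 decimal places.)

0.325

With matching at rate r, one contributed unit becomes (1 + r) in the shared-equipment pool and returns 8.3 × (1 + r) / 11 to the contributor.
Setting this equal to 1: 1 + r = 11/8.3 = 1.3253.
So the minimum matching rate is r = 1.3253 − 1 = 0.325.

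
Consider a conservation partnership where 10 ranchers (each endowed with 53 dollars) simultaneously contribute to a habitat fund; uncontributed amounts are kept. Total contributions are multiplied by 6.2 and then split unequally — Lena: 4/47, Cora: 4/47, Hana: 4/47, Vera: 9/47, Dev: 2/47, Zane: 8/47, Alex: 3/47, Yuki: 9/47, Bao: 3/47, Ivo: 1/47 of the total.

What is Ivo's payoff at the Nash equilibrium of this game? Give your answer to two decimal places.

Player j's private return per contributed unit is 6.2 × (j's share). Contributing is weakly dominant for j when that share is at least 1/6.2 = 0.1613, and contributing 0 is dominant otherwise.
Vera, Zane and Yuki clear that bar, contributing 53 each; the remaining 7 contribute 0. Total contributed: 159.
Ivo keeps 53 and receives 6.2 × 159 × 1/47 = 20.97 from the habitat fund, for a payoff of 73.97.

73.97 dollars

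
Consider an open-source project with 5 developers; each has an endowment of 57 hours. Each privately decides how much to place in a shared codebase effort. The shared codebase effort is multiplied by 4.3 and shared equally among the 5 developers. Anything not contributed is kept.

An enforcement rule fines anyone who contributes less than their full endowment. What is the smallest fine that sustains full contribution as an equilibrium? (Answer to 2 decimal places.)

7.98 hours

Given the others contribute fully, the best deviation is to contribute 0 (any partial contribution still incurs the fine and gives up units whose private return 0.8600 is below 1).
Deviating from 57 to 0 saves 57 hours but forfeits the deviator's share of the drop in the shared codebase effort: 4.3/5 × 57 = 49.02.
So the deviation gain is 57 − 49.02 = 7.98, and the fine must be at least 7.98 hours to wipe it out.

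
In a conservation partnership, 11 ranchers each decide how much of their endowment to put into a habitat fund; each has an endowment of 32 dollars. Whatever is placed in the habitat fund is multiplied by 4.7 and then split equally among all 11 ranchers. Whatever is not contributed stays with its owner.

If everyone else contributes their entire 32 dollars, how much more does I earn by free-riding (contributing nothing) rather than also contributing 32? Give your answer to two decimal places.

Switching from a contribution of 32 to 0 lets I keep an extra 32 dollars, but lowers the habitat fund by 32, which costs I their own share of that drop: 4.7/11 × 32 = 13.67.
Net gain = 32 − 13.67 = 18.33. The private return per contributed unit (0.4273) is below 1, so free-riding is indeed the best response regardless of what the others do.

18.33 dollars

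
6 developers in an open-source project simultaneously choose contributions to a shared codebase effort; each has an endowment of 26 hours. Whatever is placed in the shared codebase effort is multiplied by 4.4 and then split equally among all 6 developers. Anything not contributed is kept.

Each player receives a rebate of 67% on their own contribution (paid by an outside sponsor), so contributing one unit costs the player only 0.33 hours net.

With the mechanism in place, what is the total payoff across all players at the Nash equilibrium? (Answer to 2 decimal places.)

790.92 hours

With the mechanism, a contributed unit returns (4.4/6) / 0.33 = 2.2222 per unit of net cost to the contributor — now above 1 — so contributing fully is weakly dominant for every player.
So the Nash equilibrium is full contribution by all 6; the group earns 6 × (26 × 0.67 + 4.4 × 26) = 790.92.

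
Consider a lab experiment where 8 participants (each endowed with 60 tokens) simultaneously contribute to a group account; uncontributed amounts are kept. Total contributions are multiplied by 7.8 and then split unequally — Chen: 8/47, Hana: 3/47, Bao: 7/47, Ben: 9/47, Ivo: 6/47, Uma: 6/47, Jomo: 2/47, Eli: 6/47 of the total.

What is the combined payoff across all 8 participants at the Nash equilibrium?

Each unit j contributes comes back to j as 7.8 × (j's share), so j prefers to contribute only if that share exceeds 1/7.8 = 0.1282; otherwise keeping the unit dominates.
Chen, Bao and Ben clear that bar, contributing 60 each; the remaining 5 contribute 0. Total contributed: 180.
The group account pays out 7.8 × 180 = 1404.00 in total (split across the unequal shares, but the aggregate is all that matters for the group sum).
The 5 free-riders keep 60 each, adding 300. Group total = 300 + 1404.00 = 1704.00.

1704.00 tokens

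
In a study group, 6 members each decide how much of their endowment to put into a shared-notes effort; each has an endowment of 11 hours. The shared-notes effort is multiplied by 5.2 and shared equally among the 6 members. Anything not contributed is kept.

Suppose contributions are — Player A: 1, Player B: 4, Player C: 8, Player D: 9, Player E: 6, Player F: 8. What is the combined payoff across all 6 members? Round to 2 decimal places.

Total contributed: 1 + 4 + 8 + 9 + 6 + 8 = 36; total kept: 6 × 11 − 36 = 30.
The shared-notes effort pays out 5.2 × 36 = 187.20 in aggregate.
Group total = 30 + 187.20 = 217.20.

217.20 hours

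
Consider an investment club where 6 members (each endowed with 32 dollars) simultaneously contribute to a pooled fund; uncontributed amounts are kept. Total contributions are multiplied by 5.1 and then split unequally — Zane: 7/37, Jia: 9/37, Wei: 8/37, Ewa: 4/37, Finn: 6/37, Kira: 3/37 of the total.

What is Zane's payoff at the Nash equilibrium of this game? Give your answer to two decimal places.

93.75 dollars

Each unit j contributes comes back to j as 5.1 × (j's share), so j prefers to contribute only if that share exceeds 1/5.1 = 0.1961; otherwise keeping the unit dominates.
Jia and Wei are above the threshold, contributing 32 each; the remaining 4 contribute 0. Total contributed: 64.
Zane keeps 32 and receives 5.1 × 64 × 7/37 = 61.75 from the pooled fund, for a payoff of 93.75.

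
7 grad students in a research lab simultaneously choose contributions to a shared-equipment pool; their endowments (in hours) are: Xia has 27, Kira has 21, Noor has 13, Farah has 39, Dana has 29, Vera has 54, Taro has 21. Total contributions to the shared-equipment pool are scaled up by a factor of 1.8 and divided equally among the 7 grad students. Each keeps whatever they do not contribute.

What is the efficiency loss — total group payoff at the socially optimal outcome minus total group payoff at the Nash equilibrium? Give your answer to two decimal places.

163.20 hours

The private return per contributed unit is 1.8/7 = 0.2571 < 1 for every player regardless of endowment, so the Nash equilibrium is zero contribution and the group total is Σ E_j = 27 + 21 + 13 + 39 + 29 + 54 + 21 = 204.
Each contributed unit returns 1.800 to the group, so the social optimum is full contribution by everyone: group total = 1.800 × 204 = 367.20.
Efficiency loss = (1.800 − 1) × 204 = 163.20.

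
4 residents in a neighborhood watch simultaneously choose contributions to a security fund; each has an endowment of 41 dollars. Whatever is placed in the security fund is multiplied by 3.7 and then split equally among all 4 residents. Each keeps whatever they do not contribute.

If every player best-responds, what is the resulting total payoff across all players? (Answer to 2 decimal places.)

164.00 dollars

Each contributed unit returns 3.7/4 = 0.9250 to its contributor — below 1 — so contributing 0 is dominant for every player. At the Nash equilibrium everyone keeps their 41, and the group total is 4 × 41 = 164.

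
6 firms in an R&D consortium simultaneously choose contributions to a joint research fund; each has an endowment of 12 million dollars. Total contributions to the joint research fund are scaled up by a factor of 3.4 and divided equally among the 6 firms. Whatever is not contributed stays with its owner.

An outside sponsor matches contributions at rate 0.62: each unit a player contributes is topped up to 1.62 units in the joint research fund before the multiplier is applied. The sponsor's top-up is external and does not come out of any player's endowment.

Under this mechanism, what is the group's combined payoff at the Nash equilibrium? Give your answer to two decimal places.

Even with the mechanism, each unit contributed returns only 3.4 × 1.62 / 6 = 0.9180 per unit of net cost, so contributing nothing is still dominant.
Everyone keeps their endowment and the group total is 6 × 12 = 72.

72.00 million dollars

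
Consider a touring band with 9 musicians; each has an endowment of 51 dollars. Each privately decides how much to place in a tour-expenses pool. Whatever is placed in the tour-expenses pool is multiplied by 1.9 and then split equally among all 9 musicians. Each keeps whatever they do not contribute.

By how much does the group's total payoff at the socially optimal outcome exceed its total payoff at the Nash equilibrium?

413.10 dollars

Each contributed unit returns 1.9/9 = 0.2111 to its contributor — below 1 — so contributing 0 is dominant for every player. At the Nash equilibrium everyone keeps their 51, and the group total is 9 × 51 = 459.
Each contributed unit returns 1.900 to the group as a whole (0.2111 to each of 9 players), which exceeds 1, so the social optimum is full contribution: group total = 1.900 × 459 = 872.10.
Efficiency loss = 872.10 − 459 = 413.10.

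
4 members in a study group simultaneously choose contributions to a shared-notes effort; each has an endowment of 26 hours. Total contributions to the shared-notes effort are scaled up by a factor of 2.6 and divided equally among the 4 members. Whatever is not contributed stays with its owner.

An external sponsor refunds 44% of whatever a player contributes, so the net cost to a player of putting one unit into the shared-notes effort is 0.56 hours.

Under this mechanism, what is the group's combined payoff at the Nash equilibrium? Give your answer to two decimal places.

With the mechanism, a contributed unit returns (2.6/4) / 0.56 = 1.1607 per unit of net cost to the contributor — now above 1 — so contributing fully is weakly dominant for every player.
At the Nash equilibrium everyone contributes 26. Group total payoff = 4 × (26 × 0.44 + 2.6 × 26) = 316.16.

316.16 hours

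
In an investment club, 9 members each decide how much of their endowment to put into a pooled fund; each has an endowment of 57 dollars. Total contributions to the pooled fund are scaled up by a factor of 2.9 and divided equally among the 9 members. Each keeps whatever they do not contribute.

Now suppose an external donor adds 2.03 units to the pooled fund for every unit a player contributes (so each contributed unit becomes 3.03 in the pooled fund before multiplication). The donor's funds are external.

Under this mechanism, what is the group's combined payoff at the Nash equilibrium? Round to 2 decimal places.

513.00 dollars

With the mechanism, a contributed unit returns 2.9 × 3.03 / 9 = 0.9763 per unit of net cost — still below 1 — so contributing 0 remains dominant for every player.
At the Nash equilibrium no one contributes; group total payoff = 9 × 57 = 513.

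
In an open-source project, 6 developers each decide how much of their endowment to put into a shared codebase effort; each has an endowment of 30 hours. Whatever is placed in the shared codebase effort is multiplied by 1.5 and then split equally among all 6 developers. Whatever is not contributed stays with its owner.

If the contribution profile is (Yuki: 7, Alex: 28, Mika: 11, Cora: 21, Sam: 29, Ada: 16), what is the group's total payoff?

Total contributed: 7 + 28 + 11 + 21 + 29 + 16 = 112; total kept: 6 × 30 − 112 = 68.
The shared codebase effort pays out 1.5 × 112 = 168.00 in aggregate.
Group total = 68 + 168.00 = 236.00.

236.00 hours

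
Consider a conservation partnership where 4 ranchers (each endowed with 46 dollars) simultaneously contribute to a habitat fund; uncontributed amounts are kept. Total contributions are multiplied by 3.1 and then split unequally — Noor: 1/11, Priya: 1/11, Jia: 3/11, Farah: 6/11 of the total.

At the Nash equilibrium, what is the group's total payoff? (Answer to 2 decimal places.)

280.60 dollars

Each unit j contributes comes back to j as 3.1 × (j's share), so j prefers to contribute only if that share exceeds 1/3.1 = 0.3226; otherwise keeping the unit dominates.
Only Farah (6/11) clears that bar, contributing 46; the remaining 3 contribute 0. Total contributed: 46.
The habitat fund pays out 3.1 × 46 = 142.60 in total (split across the unequal shares, but the aggregate is all that matters for the group sum).
The 3 free-riders keep 46 each, adding 138. Group total = 138 + 142.60 = 280.60.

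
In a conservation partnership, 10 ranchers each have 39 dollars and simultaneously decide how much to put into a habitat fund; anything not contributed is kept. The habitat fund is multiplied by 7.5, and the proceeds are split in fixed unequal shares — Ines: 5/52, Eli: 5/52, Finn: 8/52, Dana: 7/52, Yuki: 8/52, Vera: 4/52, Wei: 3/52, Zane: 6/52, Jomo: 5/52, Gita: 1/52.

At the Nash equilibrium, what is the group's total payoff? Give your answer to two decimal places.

1150.50 dollars

For player j, contributing a unit is worthwhile iff 7.5 × (j's share) ≥ 1, i.e. iff j's share is at least 0.1333.
Finn, Dana and Yuki clear that bar, contributing 39 each; the remaining 7 contribute 0. Total contributed: 117.
The habitat fund pays out 7.5 × 117 = 877.50 in total (split across the unequal shares, but the aggregate is all that matters for the group sum).
The 7 free-riders keep 39 each, adding 273. Group total = 273 + 877.50 = 1150.50.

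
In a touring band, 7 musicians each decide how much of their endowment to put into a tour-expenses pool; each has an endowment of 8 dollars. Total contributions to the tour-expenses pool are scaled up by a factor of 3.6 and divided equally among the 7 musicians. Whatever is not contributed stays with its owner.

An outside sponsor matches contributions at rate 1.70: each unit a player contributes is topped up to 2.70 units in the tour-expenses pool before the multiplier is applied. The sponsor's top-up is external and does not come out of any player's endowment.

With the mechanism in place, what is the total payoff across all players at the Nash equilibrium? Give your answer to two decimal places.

Under the mechanism each unit contributed yields 3.6 × 2.70 / 7 = 1.3886 back to its contributor per unit of net cost, which exceeds 1, making full contribution the dominant choice for everyone.
So the Nash equilibrium is full contribution by all 7; the group earns 3.6 × 2.70 × 56 = 544.32.

544.32 dollars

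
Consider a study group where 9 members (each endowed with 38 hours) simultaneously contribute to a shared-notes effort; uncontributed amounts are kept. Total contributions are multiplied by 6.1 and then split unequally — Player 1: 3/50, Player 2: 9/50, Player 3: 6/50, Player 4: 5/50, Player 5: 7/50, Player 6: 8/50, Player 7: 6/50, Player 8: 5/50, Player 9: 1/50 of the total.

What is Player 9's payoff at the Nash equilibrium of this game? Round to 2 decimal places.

42.64 hours

Player j's private return per contributed unit is 6.1 × (j's share). Contributing is weakly dominant for j when that share is at least 1/6.1 = 0.1639, and contributing 0 is dominant otherwise.
Only Player 2 (9/50) clears that bar, contributing 38; the remaining 8 contribute 0. Total contributed: 38.
Player 9 keeps 38 and receives 6.1 × 38 × 1/50 = 4.64 from the shared-notes effort, for a payoff of 42.64.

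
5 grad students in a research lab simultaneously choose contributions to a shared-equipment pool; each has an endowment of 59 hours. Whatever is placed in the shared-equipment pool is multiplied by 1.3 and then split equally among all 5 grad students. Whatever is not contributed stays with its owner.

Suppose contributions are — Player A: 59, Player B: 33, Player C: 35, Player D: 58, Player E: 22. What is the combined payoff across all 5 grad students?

Total contributed: 59 + 33 + 35 + 58 + 22 = 207; total kept: 5 × 59 − 207 = 88.
The shared-equipment pool pays out 1.3 × 207 = 269.10 in aggregate.
Group total = 88 + 269.10 = 357.10.

357.10 hours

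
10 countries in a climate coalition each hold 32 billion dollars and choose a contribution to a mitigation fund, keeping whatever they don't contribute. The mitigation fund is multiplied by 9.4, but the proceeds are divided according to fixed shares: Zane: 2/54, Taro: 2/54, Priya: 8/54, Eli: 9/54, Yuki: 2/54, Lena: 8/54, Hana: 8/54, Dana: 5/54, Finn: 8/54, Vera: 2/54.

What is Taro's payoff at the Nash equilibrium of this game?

Player j's private return per contributed unit is 9.4 × (j's share). Contributing is weakly dominant for j when that share is at least 1/9.4 = 0.1064, and contributing 0 is dominant otherwise.
Priya, Eli, Lena, Hana and Finn are above the threshold, contributing 32 each; the remaining 5 contribute 0. Total contributed: 160.
Taro keeps 32 and receives 9.4 × 160 × 2/54 = 55.70 from the mitigation fund, for a payoff of 87.70.

87.70 billion dollars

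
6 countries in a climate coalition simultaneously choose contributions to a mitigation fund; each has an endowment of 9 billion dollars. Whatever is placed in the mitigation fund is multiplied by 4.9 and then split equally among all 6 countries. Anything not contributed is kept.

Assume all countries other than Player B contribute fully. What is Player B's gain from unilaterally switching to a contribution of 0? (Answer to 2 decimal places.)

1.65 billion dollars

Switching from a contribution of 9 to 0 lets Player B keep an extra 9 billion dollars, but lowers the mitigation fund by 9, which costs Player B their own share of that drop: 4.9/6 × 9 = 7.35.
Net gain = 9 − 7.35 = 1.65. The private return per contributed unit (0.8167) is below 1, so free-riding is indeed the best response regardless of what the others do.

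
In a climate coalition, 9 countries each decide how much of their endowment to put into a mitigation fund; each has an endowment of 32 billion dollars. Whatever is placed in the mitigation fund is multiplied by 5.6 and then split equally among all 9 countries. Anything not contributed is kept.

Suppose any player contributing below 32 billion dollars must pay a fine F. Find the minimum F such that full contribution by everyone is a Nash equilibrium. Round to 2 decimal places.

12.09 billion dollars

Given the others contribute fully, the best deviation is to contribute 0 (any partial contribution still incurs the fine and gives up units whose private return 0.6222 is below 1).
Deviating from 32 to 0 saves 32 billion dollars but forfeits the deviator's share of the drop in the mitigation fund: 5.6/9 × 32 = 19.91.
So the deviation gain is 32 − 19.91 = 12.09, and the fine must be at least 12.09 billion dollars to wipe it out.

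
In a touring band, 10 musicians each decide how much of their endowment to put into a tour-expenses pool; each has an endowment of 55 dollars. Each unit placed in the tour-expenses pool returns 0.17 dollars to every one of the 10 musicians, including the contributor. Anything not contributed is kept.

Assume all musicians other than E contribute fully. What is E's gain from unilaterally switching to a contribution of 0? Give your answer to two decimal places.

45.65 dollars

Switching from a contribution of 55 to 0 lets E keep an extra 55 dollars, but lowers the tour-expenses pool by 55, which costs E their own share of that drop: 0.17 × 55 = 9.35.
Net gain = 55 − 9.35 = 45.65. The private return per contributed unit (0.17) is below 1, so free-riding is indeed the best response regardless of what the others do.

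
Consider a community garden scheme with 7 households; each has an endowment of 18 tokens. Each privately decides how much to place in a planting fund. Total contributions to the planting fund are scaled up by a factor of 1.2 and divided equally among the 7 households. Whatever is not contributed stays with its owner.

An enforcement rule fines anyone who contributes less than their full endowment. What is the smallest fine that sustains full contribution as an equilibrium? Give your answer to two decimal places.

14.91 tokens

Given the others contribute fully, the best deviation is to contribute 0 (any partial contribution still incurs the fine and gives up units whose private return 0.1714 is below 1).
Deviating from 18 to 0 saves 18 tokens but forfeits the deviator's share of the drop in the planting fund: 1.2/7 × 18 = 3.09.
So the deviation gain is 18 − 3.09 = 14.91, and the fine must be at least 14.91 tokens to wipe it out.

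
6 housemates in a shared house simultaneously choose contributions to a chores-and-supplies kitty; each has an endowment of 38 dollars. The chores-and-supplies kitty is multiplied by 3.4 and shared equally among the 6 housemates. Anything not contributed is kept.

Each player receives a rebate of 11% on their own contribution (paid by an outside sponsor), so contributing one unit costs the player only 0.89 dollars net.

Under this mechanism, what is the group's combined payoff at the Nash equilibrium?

228.00 dollars

The effective private return is (3.4/6) / 0.89 = 0.6367, which is still under 1, so the mechanism doesn't change anyone's dominant strategy: zero contribution.
At the Nash equilibrium no one contributes; group total payoff = 6 × 38 = 228.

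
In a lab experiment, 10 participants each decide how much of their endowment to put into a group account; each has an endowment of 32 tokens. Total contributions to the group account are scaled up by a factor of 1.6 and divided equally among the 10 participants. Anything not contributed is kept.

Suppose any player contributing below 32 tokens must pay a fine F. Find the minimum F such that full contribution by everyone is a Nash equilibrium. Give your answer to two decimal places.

26.88 tokens

Given the others contribute fully, the best deviation is to contribute 0 (any partial contribution still incurs the fine and gives up units whose private return 0.1600 is below 1).
Deviating from 32 to 0 saves 32 tokens but forfeits the deviator's share of the drop in the group account: 1.6/10 × 32 = 5.12.
So the deviation gain is 32 − 5.12 = 26.88, and the fine must be at least 26.88 tokens to wipe it out.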